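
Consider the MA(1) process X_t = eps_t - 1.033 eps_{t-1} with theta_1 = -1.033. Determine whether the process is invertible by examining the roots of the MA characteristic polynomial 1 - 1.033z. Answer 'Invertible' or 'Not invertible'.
\text{Not invertible}

The MA(q) characteristic polynomial is P(z) = 1 - 1.033z.
Invertibility requires all roots to lie outside the unit circle, i.e. |z| > 1 for every root.
This is linear in z: 1 + (-1.033) z = 0  =>  z = -1/(-1.033) = 0.968054,  |z| = 0.968054.
Moduli of all roots: 0.9681.
All moduli strictly greater than 1? No.
Verdict: Not invertible.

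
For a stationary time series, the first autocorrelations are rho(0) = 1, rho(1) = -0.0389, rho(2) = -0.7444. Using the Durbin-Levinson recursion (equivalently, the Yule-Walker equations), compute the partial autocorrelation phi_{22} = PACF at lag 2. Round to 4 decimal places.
\phi_{22} = -0.7470

The PACF at lag k is phi_{kk}, the last component of the solution
to the Yule-Walker system G_k phi = r_k where
  (G_k)_{ij} = rho(|i - j|), (r_k)_i = rho(i), i,j = 1..k.
Equivalently, Durbin-Levinson gives phi_{kk} iteratively:
  phi_{11} = rho(1)
  phi_{kk} = [rho(k) - sum_{j=1..k-1} phi_{k-1,j} rho(k-j)]
            / [1 - sum_{j=1..k-1} phi_{k-1,j} rho(j)],
  phi_{k,j} = phi_{k-1,j} - phi_{kk} phi_{k-1,k-j},  j = 1..k-1.
Step k = 1:
  phi_11 = rho(1) = -0.0389.
Step k = 2:
  phi_22 = [rho(2) - phi_11 rho(1)] / [1 - phi_11 rho(1)] = [-0.7444 - (-0.0389)(-0.0389)] / [1 - (-0.0389)(-0.0389)]
         = -0.74591321 / 0.99848679 = -0.747.
Therefore phi_{22} = -0.7470.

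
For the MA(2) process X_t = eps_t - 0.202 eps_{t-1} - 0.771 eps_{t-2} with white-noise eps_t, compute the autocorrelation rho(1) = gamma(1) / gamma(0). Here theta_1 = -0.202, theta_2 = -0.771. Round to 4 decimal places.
\rho(1) = -0.0283

For an MA(q) process with theta_0 = 1, the autocovariance is
  gamma(k) = sigma^2 * sum_{i=0..q-k} theta_i * theta_{i+k},
and rho(k) = gamma(k) / gamma(0). Sigma^2 cancels.
  numerator   = (1)*(-0.202) + (-0.202)*(-0.771) = -0.046258.
  denominator = (1)^2 + (-0.202)^2 + (-0.771)^2 = 1.635245.
  rho(1) = -0.046258 / 1.635245 = -0.0283.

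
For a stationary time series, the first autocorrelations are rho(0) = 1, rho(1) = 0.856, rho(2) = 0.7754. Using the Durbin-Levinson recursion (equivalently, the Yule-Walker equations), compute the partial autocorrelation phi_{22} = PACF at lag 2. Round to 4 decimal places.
\phi_{22} = 0.1596

The PACF at lag k is phi_{kk}, the last component of the solution
to the Yule-Walker system G_k phi = r_k where
  (G_k)_{ij} = rho(|i - j|), (r_k)_i = rho(i), i,j = 1..k.
Equivalently, Durbin-Levinson gives phi_{kk} iteratively:
  phi_{11} = rho(1)
  phi_{kk} = [rho(k) - sum_{j=1..k-1} phi_{k-1,j} rho(k-j)]
            / [1 - sum_{j=1..k-1} phi_{k-1,j} rho(j)],
  phi_{k,j} = phi_{k-1,j} - phi_{kk} phi_{k-1,k-j},  j = 1..k-1.
Step k = 1:
  phi_11 = rho(1) = 0.856.
Step k = 2:
  phi_22 = [rho(2) - phi_11 rho(1)] / [1 - phi_11 rho(1)] = [0.7754 - (0.856)(0.856)] / [1 - (0.856)(0.856)]
         = 0.042664 / 0.267264 = 0.1596.
Therefore phi_{22} = 0.1596.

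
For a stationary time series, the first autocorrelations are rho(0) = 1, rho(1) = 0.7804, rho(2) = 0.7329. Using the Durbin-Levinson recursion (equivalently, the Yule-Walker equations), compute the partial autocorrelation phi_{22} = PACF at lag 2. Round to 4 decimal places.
\phi_{22} = 0.3168

The PACF at lag k is phi_{kk}, the last component of the solution
to the Yule-Walker system G_k phi = r_k where
  (G_k)_{ij} = rho(|i - j|), (r_k)_i = rho(i), i,j = 1..k.
Equivalently, Durbin-Levinson gives phi_{kk} iteratively:
  phi_{11} = rho(1)
  phi_{kk} = [rho(k) - sum_{j=1..k-1} phi_{k-1,j} rho(k-j)]
            / [1 - sum_{j=1..k-1} phi_{k-1,j} rho(j)],
  phi_{k,j} = phi_{k-1,j} - phi_{kk} phi_{k-1,k-j},  j = 1..k-1.
Step k = 1:
  phi_11 = rho(1) = 0.7804.
Step k = 2:
  phi_22 = [rho(2) - phi_11 rho(1)] / [1 - phi_11 rho(1)] = [0.7329 - (0.7804)(0.7804)] / [1 - (0.7804)(0.7804)]
         = 0.12387584 / 0.39097584 = 0.3168.
Therefore phi_{22} = 0.3168.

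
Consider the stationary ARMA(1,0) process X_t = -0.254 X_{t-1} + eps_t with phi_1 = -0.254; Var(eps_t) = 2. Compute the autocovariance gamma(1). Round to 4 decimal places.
\gamma(1) = -0.5430

Multiply the model equation by X_{t-k} and take expectations. With theta_0 = psi_0 = 1 and psi_j the MA(infinity) weights, this gives
  gamma(k) - sum_i phi_i gamma(k-i) = c_k,
  c_k = sigma^2 * sum_{j=k..q} theta_j psi_{j-k}   (c_k = 0 for k > q),
using gamma(-m) = gamma(m).
Pure AR (q = 0): c_0 = sigma^2 = 2, c_k = 0 for k >= 1.
Equations for k = 0 and k = 1 (AR order 1):
  gamma(0) = phi_1 gamma(1) + c_0
  gamma(1) = phi_1 gamma(0) + c_1
Substituting the second into the first: gamma(0) (1 - phi_1^2) = c_0 + phi_1 c_1, so
  gamma(0) = c_0 / (1 - phi_1^2) = 2 / (1 - (-0.254)^2) = 2 / 0.935484 = 2.137931.
  gamma(1) = phi_1 gamma(0) = (-0.254)(2.137931) = -0.543034.
Therefore gamma(1) = -0.5430 (to 4 decimal places).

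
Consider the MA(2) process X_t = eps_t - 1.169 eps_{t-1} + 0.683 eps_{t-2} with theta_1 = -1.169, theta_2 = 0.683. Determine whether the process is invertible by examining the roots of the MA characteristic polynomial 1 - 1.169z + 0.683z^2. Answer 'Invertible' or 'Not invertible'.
\text{Invertible}

The MA(q) characteristic polynomial is P(z) = 1 - 1.169z + 0.683z^2.
Invertibility requires all roots to lie outside the unit circle, i.e. |z| > 1 for every root.
Set 1 + (-1.169) z + (0.683) z^2 = 0, i.e. a z^2 + b z + c = 0 with a = 0.683, b = -1.169, c = 1.
Discriminant D = b^2 - 4ac = (-1.169)^2 - 4*(0.683)*1 = 1.366561 - (2.732) = -1.365439.
D < 0, so the roots are the complex-conjugate pair z = (-b +/- i sqrt(-D)) / (2a) = 0.8558 +/- 0.8554i.
For a conjugate pair |z|^2 = z * conj(z) = (product of roots) = c/a = 1/(0.683) = 1.464129, so |z| = sqrt(1.464129) = 1.21 for both roots.
Moduli of all roots: 1.2100, 1.2100.
All moduli strictly greater than 1? Yes.
Verdict: Invertible.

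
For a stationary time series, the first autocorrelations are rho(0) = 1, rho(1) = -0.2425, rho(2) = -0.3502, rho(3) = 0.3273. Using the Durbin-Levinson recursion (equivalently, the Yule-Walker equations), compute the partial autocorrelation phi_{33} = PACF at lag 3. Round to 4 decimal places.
\phi_{33} = 0.1311

The PACF at lag k is phi_{kk}, the last component of the solution
to the Yule-Walker system G_k phi = r_k where
  (G_k)_{ij} = rho(|i - j|), (r_k)_i = rho(i), i,j = 1..k.
Equivalently, Durbin-Levinson gives phi_{kk} iteratively:
  phi_{11} = rho(1)
  phi_{kk} = [rho(k) - sum_{j=1..k-1} phi_{k-1,j} rho(k-j)]
            / [1 - sum_{j=1..k-1} phi_{k-1,j} rho(j)],
  phi_{k,j} = phi_{k-1,j} - phi_{kk} phi_{k-1,k-j},  j = 1..k-1.
Step k = 1:
  phi_11 = rho(1) = -0.2425.
Step k = 2:
  phi_22 = [rho(2) - phi_11 rho(1)] / [1 - phi_11 rho(1)] = [-0.3502 - (-0.2425)(-0.2425)] / [1 - (-0.2425)(-0.2425)]
         = -0.40900625 / 0.94119375 = -0.434561.
  Update: phi_21 = phi_11 - phi_22 phi_11 = -0.2425 - (-0.434561)(-0.2425) = -0.347881.
Step k = 3:
  phi_33 = [rho(3) - phi_21 rho(2) - phi_22 rho(1)] / [1 - phi_21 rho(1) - phi_22 rho(2)]
    numerator   = 0.3273 - (-0.347881)(-0.3502) - (-0.434561)(-0.2425) = 0.10009096
    denominator = 1 - (-0.347881)(-0.2425) - (-0.434561)(-0.3502) = 0.76345552
  phi_33 = 0.10009096 / 0.76345552 = 0.1311.
Therefore phi_{33} = 0.1311.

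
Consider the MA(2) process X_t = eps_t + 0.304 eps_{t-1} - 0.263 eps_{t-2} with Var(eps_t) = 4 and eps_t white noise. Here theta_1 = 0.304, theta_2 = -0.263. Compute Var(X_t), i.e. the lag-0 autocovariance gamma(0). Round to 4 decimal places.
\gamma(0) = 4.6463

For an MA(q) process X_t = eps_t + sum_i theta_i eps_{t-i} with
Var(eps_t) = sigma^2, the variance is
  gamma(0) = sigma^2 * (1 + sum_i theta_i^2).
  sum_i theta_i^2 = (0.304)^2 + (-0.263)^2 = 0.092416 + 0.069169 = 0.161585.
  gamma(0) = 4 * (1 + 0.161585) = 4 * 1.161585 = 4.64634, which rounds to 4.6463.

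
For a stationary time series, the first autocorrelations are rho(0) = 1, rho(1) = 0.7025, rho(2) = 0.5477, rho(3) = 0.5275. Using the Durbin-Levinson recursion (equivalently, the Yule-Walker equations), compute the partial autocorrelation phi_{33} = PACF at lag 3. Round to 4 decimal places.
\phi_{33} = 0.2172

The PACF at lag k is phi_{kk}, the last component of the solution
to the Yule-Walker system G_k phi = r_k where
  (G_k)_{ij} = rho(|i - j|), (r_k)_i = rho(i), i,j = 1..k.
Equivalently, Durbin-Levinson gives phi_{kk} iteratively:
  phi_{11} = rho(1)
  phi_{kk} = [rho(k) - sum_{j=1..k-1} phi_{k-1,j} rho(k-j)]
            / [1 - sum_{j=1..k-1} phi_{k-1,j} rho(j)],
  phi_{k,j} = phi_{k-1,j} - phi_{kk} phi_{k-1,k-j},  j = 1..k-1.
Step k = 1:
  phi_11 = rho(1) = 0.7025.
Step k = 2:
  phi_22 = [rho(2) - phi_11 rho(1)] / [1 - phi_11 rho(1)] = [0.5477 - (0.7025)(0.7025)] / [1 - (0.7025)(0.7025)]
         = 0.05419375 / 0.50649375 = 0.106998.
  Update: phi_21 = phi_11 - phi_22 phi_11 = 0.7025 - (0.106998)(0.7025) = 0.627334.
Step k = 3:
  phi_33 = [rho(3) - phi_21 rho(2) - phi_22 rho(1)] / [1 - phi_21 rho(1) - phi_22 rho(2)]
    numerator   = 0.5275 - (0.627334)(0.5477) - (0.106998)(0.7025) = 0.10874317
    denominator = 1 - (0.627334)(0.7025) - (0.106998)(0.5477) = 0.50069513
  phi_33 = 0.10874317 / 0.50069513 = 0.2172.
Therefore phi_{33} = 0.2172.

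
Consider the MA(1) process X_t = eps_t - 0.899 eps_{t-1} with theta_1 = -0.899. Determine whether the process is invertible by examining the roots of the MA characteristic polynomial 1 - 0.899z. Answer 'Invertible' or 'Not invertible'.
\text{Invertible}

The MA(q) characteristic polynomial is P(z) = 1 - 0.899z.
Invertibility requires all roots to lie outside the unit circle, i.e. |z| > 1 for every root.
This is linear in z: 1 + (-0.899) z = 0  =>  z = -1/(-0.899) = 1.112347,  |z| = 1.112347.
Moduli of all roots: 1.1123.
All moduli strictly greater than 1? Yes.
Verdict: Invertible.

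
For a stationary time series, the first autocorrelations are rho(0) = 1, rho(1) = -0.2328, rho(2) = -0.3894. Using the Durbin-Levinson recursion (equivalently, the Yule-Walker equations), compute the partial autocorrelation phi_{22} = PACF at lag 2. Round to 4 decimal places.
\phi_{22} = -0.4690

The PACF at lag k is phi_{kk}, the last component of the solution
to the Yule-Walker system G_k phi = r_k where
  (G_k)_{ij} = rho(|i - j|), (r_k)_i = rho(i), i,j = 1..k.
Equivalently, Durbin-Levinson gives phi_{kk} iteratively:
  phi_{11} = rho(1)
  phi_{kk} = [rho(k) - sum_{j=1..k-1} phi_{k-1,j} rho(k-j)]
            / [1 - sum_{j=1..k-1} phi_{k-1,j} rho(j)],
  phi_{k,j} = phi_{k-1,j} - phi_{kk} phi_{k-1,k-j},  j = 1..k-1.
Step k = 1:
  phi_11 = rho(1) = -0.2328.
Step k = 2:
  phi_22 = [rho(2) - phi_11 rho(1)] / [1 - phi_11 rho(1)] = [-0.3894 - (-0.2328)(-0.2328)] / [1 - (-0.2328)(-0.2328)]
         = -0.44359584 / 0.94580416 = -0.469.
Therefore phi_{22} = -0.4690.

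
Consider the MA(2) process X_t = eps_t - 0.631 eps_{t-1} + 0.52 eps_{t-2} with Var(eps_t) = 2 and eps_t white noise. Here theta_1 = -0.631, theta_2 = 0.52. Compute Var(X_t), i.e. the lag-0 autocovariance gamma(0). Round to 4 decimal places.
\gamma(0) = 3.3371

For an MA(q) process X_t = eps_t + sum_i theta_i eps_{t-i} with
Var(eps_t) = sigma^2, the variance is
  gamma(0) = sigma^2 * (1 + sum_i theta_i^2).
  sum_i theta_i^2 = (-0.631)^2 + (0.52)^2 = 0.398161 + 0.2704 = 0.668561.
  gamma(0) = 2 * (1 + 0.668561) = 2 * 1.668561 = 3.337122, which rounds to 3.3371.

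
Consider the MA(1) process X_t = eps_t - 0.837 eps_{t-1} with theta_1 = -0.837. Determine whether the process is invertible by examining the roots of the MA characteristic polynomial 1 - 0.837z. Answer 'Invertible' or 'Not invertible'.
\text{Invertible}

The MA(q) characteristic polynomial is P(z) = 1 - 0.837z.
Invertibility requires all roots to lie outside the unit circle, i.e. |z| > 1 for every root.
This is linear in z: 1 + (-0.837) z = 0  =>  z = -1/(-0.837) = 1.194743,  |z| = 1.194743.
Moduli of all roots: 1.1947.
All moduli strictly greater than 1? Yes.
Verdict: Invertible.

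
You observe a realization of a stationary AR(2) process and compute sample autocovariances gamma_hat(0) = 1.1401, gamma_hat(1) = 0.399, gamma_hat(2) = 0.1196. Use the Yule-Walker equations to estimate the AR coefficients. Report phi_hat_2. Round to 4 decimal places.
\hat\phi_{2} = -0.0200

The Yule-Walker equations for an AR(p) process read, in matrix form,
  Gamma_p phi = r_p,   with   (Gamma_p)_{ij} = gamma(|i - j|),
                       (r_p)_i = gamma(i),   i,j = 1..p.
Substitute the sample gammas (Toeplitz matrix and right-hand side of size 2):
  Gamma_p = [[1.1401, 0.399], [0.399, 1.1401]]
  r_p     = [0.399, 0.1196]
Written out:
  1.1401 phi_1 + 0.399 phi_2 = 0.399
  0.399 phi_1 + 1.1401 phi_2 = 0.1196
Solve by Cramer's rule:
  det = gamma(0)^2 - gamma(1)^2 = (1.1401)^2 - (0.399)^2 = 1.29982801 - 0.159201 = 1.14062701
  phi_hat_1 = [gamma(1) gamma(0) - gamma(1) gamma(2)] / det = [(0.399)(1.1401) - (0.399)(0.1196)] / 1.14062701 = 0.4071795 / 1.14062701 = 0.357
  phi_hat_2 = [gamma(0) gamma(2) - gamma(1)^2] / det = [(1.1401)(0.1196) - (0.399)^2] / 1.14062701 = -0.02284504 / 1.14062701 = -0.02
So phi_hat = [0.3570, -0.0200].
Therefore phi_hat_2 = -0.0200.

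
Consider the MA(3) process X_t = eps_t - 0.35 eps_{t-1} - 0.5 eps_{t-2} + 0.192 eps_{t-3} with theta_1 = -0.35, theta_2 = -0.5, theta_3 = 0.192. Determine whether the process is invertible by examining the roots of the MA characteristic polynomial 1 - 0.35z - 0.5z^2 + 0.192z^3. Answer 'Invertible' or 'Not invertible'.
\text{Invertible}

The MA(q) characteristic polynomial is P(z) = 1 - 0.35z - 0.5z^2 + 0.192z^3.
Invertibility requires all roots to lie outside the unit circle, i.e. |z| > 1 for every root.
Degree 3: look for a simple real root z0 first, then factor out (1 - z/z0) and solve the remaining quadratic.
Testing z0 = 2.5: P(2.5) = 1 + (-0.35)(2.5) + (-0.5)(2.5)^2 + (0.192)(2.5)^3
  = 1 + (-0.875) + (-3.125) + (3) = 0.  So z_0 = 2.5 is a root, |z_0| = 2.5.
Divide out the factor (1 - 0.4 z) = (1 - z/z0) (since 1/z0 = 0.4):
  P(z) = (1 - 0.4 z)(1 + (0.05) z + (-0.48) z^2)
  [check: z-coef 0.05 - (0.4) = -0.35; z^2-coef -0.48 - (0.4)(0.05) = -0.5; z^3-coef -(0.4)(-0.48) = 0.192.]
Remaining roots from the quadratic factor 1 + (0.05) z + (-0.48) z^2:
  Set 1 + (0.05) z + (-0.48) z^2 = 0, i.e. a z^2 + b z + c = 0 with a = -0.48, b = 0.05, c = 1.
  Discriminant D = b^2 - 4ac = (0.05)^2 - 4*(-0.48)*1 = 0.0025 - (-1.92) = 1.9225.
  D >= 0, so the roots are real: z = (-b +/- sqrt(D)) / (2a) = (-0.05 +/- 1.386542) / (-0.96).
    z_1 = (-0.05 + 1.386542) / (-0.96) = -1.3922,   |z_1| = 1.3922.
    z_2 = (-0.05 - 1.386542) / (-0.96) = 1.4964,   |z_2| = 1.4964.
Moduli of all roots: 2.5000, 1.3922, 1.4964.
All moduli strictly greater than 1? Yes.
Verdict: Invertible.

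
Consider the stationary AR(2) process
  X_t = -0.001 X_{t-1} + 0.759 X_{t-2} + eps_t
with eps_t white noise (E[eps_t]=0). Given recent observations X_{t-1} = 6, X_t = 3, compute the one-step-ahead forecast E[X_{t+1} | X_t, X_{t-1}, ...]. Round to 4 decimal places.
E[X_{t+1} \mid \mathcal F_t] = 4.5510

For an AR(p) model X_t = c + sum_i phi_i X_{t-i} + eps_t, the
one-step-ahead conditional mean is
  E[X_{t+1} | X_t, ...] = c + sum_i phi_i X_{t+1-i}.
Substitute known values:
  E[X_{t+1} | ...] = (-0.001) * (3) + (0.759) * (6)
                   = 4.5510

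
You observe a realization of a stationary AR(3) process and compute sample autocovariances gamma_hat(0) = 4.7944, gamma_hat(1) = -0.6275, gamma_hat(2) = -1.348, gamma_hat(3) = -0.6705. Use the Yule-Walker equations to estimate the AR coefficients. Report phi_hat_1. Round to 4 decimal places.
\hat\phi_{1} = -0.2480

The Yule-Walker equations for an AR(p) process read, in matrix form,
  Gamma_p phi = r_p,   with   (Gamma_p)_{ij} = gamma(|i - j|),
                       (r_p)_i = gamma(i),   i,j = 1..p.
Substitute the sample gammas (Toeplitz matrix and right-hand side of size 3):
  Gamma_p = [[4.7944, -0.6275, -1.348], [-0.6275, 4.7944, -0.6275], [-1.348, -0.6275, 4.7944]]
  r_p     = [-0.6275, -1.348, -0.6705]
Written out (R1..R3):
  (R1) 4.7944 phi_1 - 0.6275 phi_2 - 1.348 phi_3 = -0.6275
  (R2) -0.6275 phi_1 + 4.7944 phi_2 - 0.6275 phi_3 = -1.348
  (R3) -1.348 phi_1 - 0.6275 phi_2 + 4.7944 phi_3 = -0.6705
Gaussian elimination:
  R2 <- R2 - (-0.6275/4.7944) R1 = R2 - (-0.130882) R1:  4.712272 phi_2 - 0.803929 phi_3 = -1.430128
  R3 <- R3 - (-1.348/4.7944) R1 = R3 - (-0.281161) R1:  -0.803929 phi_2 + 4.415394 phi_3 = -0.846929
  R3 <- R3 - (-0.803929/4.712272) R2 = R3 - (-0.170603) R2:  4.278242 phi_3 = -1.090913
Back-substitution:
  phi_hat_3 = -1.090913 / 4.278242 = -0.254991
  phi_hat_2 = (-1.430128 - (-0.803929)(-0.254991)) / 4.712272 = -0.346993
  phi_hat_1 = (-0.6275 - (-0.6275)(-0.346993) - (-1.348)(-0.254991)) / 4.7944 = -0.247991
So phi_hat = [-0.2480, -0.3470, -0.2550].
Therefore phi_hat_1 = -0.2480.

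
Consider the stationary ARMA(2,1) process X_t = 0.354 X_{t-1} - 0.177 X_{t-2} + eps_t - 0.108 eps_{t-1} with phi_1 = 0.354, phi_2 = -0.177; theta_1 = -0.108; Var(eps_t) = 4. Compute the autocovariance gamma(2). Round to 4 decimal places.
\gamma(2) = -0.4331

Multiply the model equation by X_{t-k} and take expectations. With theta_0 = psi_0 = 1 and psi_j the MA(infinity) weights, this gives
  gamma(k) - sum_i phi_i gamma(k-i) = c_k,
  c_k = sigma^2 * sum_{j=k..q} theta_j psi_{j-k}   (c_k = 0 for k > q),
using gamma(-m) = gamma(m).
psi-weights needed (psi_j = theta_j + sum_i phi_i psi_{j-i}):
  psi_1 = theta_1 + phi_1 = -0.108 + (0.354) = 0.246
Right-hand sides:
  c_0 = sigma^2 (1 + theta_1 psi_1) = 4 * (1 + (-0.108)(0.246)) = 4 * 0.973432 = 3.893728
  c_1 = sigma^2 theta_1 = 4 * (-0.108) = -0.432
  c_2 = 0
Equations for k = 0, 1, 2 (AR order 2, c_2 = 0):
  (E0) gamma(0) = phi_1 gamma(1) + phi_2 gamma(2) + c_0
  (E1) gamma(1) = phi_1 gamma(0) + phi_2 gamma(1) + c_1
  (E2) gamma(2) = phi_1 gamma(1) + phi_2 gamma(0)
From (E1): gamma(1) = A gamma(0) + B with
  A = phi_1 / (1 - phi_2) = 0.354 / 1.177 = 0.300765,   B = c_1 / (1 - phi_2) = -0.432 / 1.177 = -0.367035.
Insert (E2) into (E0): gamma(0) (1 - phi_2^2) = phi_1 (1 + phi_2) gamma(1) + c_0.
  phi_1 (1 + phi_2) = (0.354)(0.823) = 0.291342,   1 - phi_2^2 = 0.968671.
Replace gamma(1) by A gamma(0) + B and collect gamma(0):
  gamma(0) [0.968671 - (0.291342)(0.300765)] = (0.291342)(-0.367035) + 3.893728
  gamma(0) * 0.881046 = 3.786795
  gamma(0) = 3.786795 / 0.881046 = 4.29807.
  gamma(1) = A gamma(0) + B = (0.300765)(4.29807) + (-0.367035) = 0.925673.
  gamma(2) = phi_1 gamma(1) + phi_2 gamma(0) = (0.354)(0.925673) + (-0.177)(4.29807) = -0.43307.
Therefore gamma(2) = -0.4331 (to 4 decimal places).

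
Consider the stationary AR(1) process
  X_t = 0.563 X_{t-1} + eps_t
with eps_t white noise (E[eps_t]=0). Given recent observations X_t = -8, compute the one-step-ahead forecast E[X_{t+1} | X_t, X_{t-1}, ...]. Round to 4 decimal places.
E[X_{t+1} \mid \mathcal F_t] = -4.5040

For an AR(p) model X_t = c + sum_i phi_i X_{t-i} + eps_t, the
one-step-ahead conditional mean is
  E[X_{t+1} | X_t, ...] = c + sum_i phi_i X_{t+1-i}.
Substitute known values:
  E[X_{t+1} | ...] = (0.563) * (-8)
                   = -4.5040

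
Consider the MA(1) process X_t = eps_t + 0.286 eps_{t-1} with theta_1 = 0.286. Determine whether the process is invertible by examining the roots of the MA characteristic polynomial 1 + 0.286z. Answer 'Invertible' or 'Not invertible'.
\text{Invertible}

The MA(q) characteristic polynomial is P(z) = 1 + 0.286z.
Invertibility requires all roots to lie outside the unit circle, i.e. |z| > 1 for every root.
This is linear in z: 1 + (0.286) z = 0  =>  z = -1/(0.286) = -3.496503,  |z| = 3.496503.
Moduli of all roots: 3.4965.
All moduli strictly greater than 1? Yes.
Verdict: Invertible.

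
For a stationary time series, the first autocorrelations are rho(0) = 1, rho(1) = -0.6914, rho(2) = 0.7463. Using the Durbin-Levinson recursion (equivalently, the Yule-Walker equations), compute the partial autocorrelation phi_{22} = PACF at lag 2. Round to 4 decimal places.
\phi_{22} = 0.5140

The PACF at lag k is phi_{kk}, the last component of the solution
to the Yule-Walker system G_k phi = r_k where
  (G_k)_{ij} = rho(|i - j|), (r_k)_i = rho(i), i,j = 1..k.
Equivalently, Durbin-Levinson gives phi_{kk} iteratively:
  phi_{11} = rho(1)
  phi_{kk} = [rho(k) - sum_{j=1..k-1} phi_{k-1,j} rho(k-j)]
            / [1 - sum_{j=1..k-1} phi_{k-1,j} rho(j)],
  phi_{k,j} = phi_{k-1,j} - phi_{kk} phi_{k-1,k-j},  j = 1..k-1.
Step k = 1:
  phi_11 = rho(1) = -0.6914.
Step k = 2:
  phi_22 = [rho(2) - phi_11 rho(1)] / [1 - phi_11 rho(1)] = [0.7463 - (-0.6914)(-0.6914)] / [1 - (-0.6914)(-0.6914)]
         = 0.26826604 / 0.52196604 = 0.514.
Therefore phi_{22} = 0.5140.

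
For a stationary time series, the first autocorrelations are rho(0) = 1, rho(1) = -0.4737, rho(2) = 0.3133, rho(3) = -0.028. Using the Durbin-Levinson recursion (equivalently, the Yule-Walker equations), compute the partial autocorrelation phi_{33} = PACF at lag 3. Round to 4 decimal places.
\phi_{33} = 0.2060

The PACF at lag k is phi_{kk}, the last component of the solution
to the Yule-Walker system G_k phi = r_k where
  (G_k)_{ij} = rho(|i - j|), (r_k)_i = rho(i), i,j = 1..k.
Equivalently, Durbin-Levinson gives phi_{kk} iteratively:
  phi_{11} = rho(1)
  phi_{kk} = [rho(k) - sum_{j=1..k-1} phi_{k-1,j} rho(k-j)]
            / [1 - sum_{j=1..k-1} phi_{k-1,j} rho(j)],
  phi_{k,j} = phi_{k-1,j} - phi_{kk} phi_{k-1,k-j},  j = 1..k-1.
Step k = 1:
  phi_11 = rho(1) = -0.4737.
Step k = 2:
  phi_22 = [rho(2) - phi_11 rho(1)] / [1 - phi_11 rho(1)] = [0.3133 - (-0.4737)(-0.4737)] / [1 - (-0.4737)(-0.4737)]
         = 0.08890831 / 0.77560831 = 0.11463.
  Update: phi_21 = phi_11 - phi_22 phi_11 = -0.4737 - (0.11463)(-0.4737) = -0.4194.
Step k = 3:
  phi_33 = [rho(3) - phi_21 rho(2) - phi_22 rho(1)] / [1 - phi_21 rho(1) - phi_22 rho(2)]
    numerator   = -0.028 - (-0.4194)(0.3133) - (0.11463)(-0.4737) = 0.15769832
    denominator = 1 - (-0.4194)(-0.4737) - (0.11463)(0.3133) = 0.76541671
  phi_33 = 0.15769832 / 0.76541671 = 0.206.
Therefore phi_{33} = 0.2060.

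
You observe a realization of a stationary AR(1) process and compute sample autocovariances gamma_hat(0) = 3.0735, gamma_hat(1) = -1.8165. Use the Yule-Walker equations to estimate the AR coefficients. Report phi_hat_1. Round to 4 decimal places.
\hat\phi_{1} = -0.5910

The Yule-Walker equations for an AR(p) process read, in matrix form,
  Gamma_p phi = r_p,   with   (Gamma_p)_{ij} = gamma(|i - j|),
                       (r_p)_i = gamma(i),   i,j = 1..p.
Substitute the sample gammas (Toeplitz matrix and right-hand side of size 1):
  Gamma_p = [[3.0735]]
  r_p     = [-1.8165]
With p = 1 this is the single equation gamma(0) phi_1 = gamma(1):
  phi_hat_1 = gamma(1) / gamma(0) = -1.8165 / 3.0735 = -0.5910.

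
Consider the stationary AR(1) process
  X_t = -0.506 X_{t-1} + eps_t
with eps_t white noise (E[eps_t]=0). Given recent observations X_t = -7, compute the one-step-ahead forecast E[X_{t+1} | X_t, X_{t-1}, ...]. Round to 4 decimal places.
E[X_{t+1} \mid \mathcal F_t] = 3.5420

For an AR(p) model X_t = c + sum_i phi_i X_{t-i} + eps_t, the
one-step-ahead conditional mean is
  E[X_{t+1} | X_t, ...] = c + sum_i phi_i X_{t+1-i}.
Substitute known values:
  E[X_{t+1} | ...] = (-0.506) * (-7)
                   = 3.5420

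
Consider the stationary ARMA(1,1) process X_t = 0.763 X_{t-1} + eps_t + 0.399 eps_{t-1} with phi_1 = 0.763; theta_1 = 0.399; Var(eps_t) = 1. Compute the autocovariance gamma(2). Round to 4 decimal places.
\gamma(2) = 2.7679

Multiply the model equation by X_{t-k} and take expectations. With theta_0 = psi_0 = 1 and psi_j the MA(infinity) weights, this gives
  gamma(k) - sum_i phi_i gamma(k-i) = c_k,
  c_k = sigma^2 * sum_{j=k..q} theta_j psi_{j-k}   (c_k = 0 for k > q),
using gamma(-m) = gamma(m).
psi-weights needed (psi_j = theta_j + sum_i phi_i psi_{j-i}):
  psi_1 = theta_1 + phi_1 = 0.399 + (0.763) = 1.162
Right-hand sides:
  c_0 = sigma^2 (1 + theta_1 psi_1) = 1 * (1 + (0.399)(1.162)) = 1 * 1.463638 = 1.463638
  c_1 = sigma^2 theta_1 = 1 * (0.399) = 0.399
  c_2 = 0
Equations for k = 0 and k = 1 (AR order 1):
  gamma(0) = phi_1 gamma(1) + c_0
  gamma(1) = phi_1 gamma(0) + c_1
Substituting the second into the first: gamma(0) (1 - phi_1^2) = c_0 + phi_1 c_1, so
  gamma(0) = (c_0 + phi_1 c_1) / (1 - phi_1^2) = (1.463638 + (0.763)(0.399)) / (1 - (0.763)^2) = 1.768075 / 0.417831 = 4.231555.
  gamma(1) = phi_1 gamma(0) + c_1 = (0.763)(4.231555) + (0.399) = 3.627677.
For k = 2 (> q): gamma(2) = phi_1 gamma(1) = (0.763)(3.627677) = 2.767917.
Therefore gamma(2) = 2.7679 (to 4 decimal places).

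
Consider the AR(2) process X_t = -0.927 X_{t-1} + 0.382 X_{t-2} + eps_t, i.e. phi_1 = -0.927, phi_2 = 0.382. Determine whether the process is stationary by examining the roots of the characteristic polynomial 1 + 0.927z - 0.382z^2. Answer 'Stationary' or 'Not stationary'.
\text{Not stationary}

The AR(p) characteristic polynomial is P(z) = 1 + 0.927z - 0.382z^2.
Stationarity requires all roots to lie outside the unit circle, i.e. |z| > 1 for every root.
Set 1 + (0.927) z + (-0.382) z^2 = 0, i.e. a z^2 + b z + c = 0 with a = -0.382, b = 0.927, c = 1.
Discriminant D = b^2 - 4ac = (0.927)^2 - 4*(-0.382)*1 = 0.859329 - (-1.528) = 2.387329.
D >= 0, so the roots are real: z = (-b +/- sqrt(D)) / (2a) = (-0.927 +/- 1.545098) / (-0.764).
  z_1 = (-0.927 + 1.545098) / (-0.764) = -0.809,   |z_1| = 0.809.
  z_2 = (-0.927 - 1.545098) / (-0.764) = 3.2357,   |z_2| = 3.2357.
Moduli of all roots: 0.8090, 3.2357.
All moduli strictly greater than 1? No.
Verdict: Not stationary.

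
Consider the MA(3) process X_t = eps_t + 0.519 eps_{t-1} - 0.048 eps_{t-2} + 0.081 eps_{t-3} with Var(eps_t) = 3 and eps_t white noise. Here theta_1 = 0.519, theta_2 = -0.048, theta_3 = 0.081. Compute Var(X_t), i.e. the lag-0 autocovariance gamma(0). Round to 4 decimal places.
\gamma(0) = 3.8347

For an MA(q) process X_t = eps_t + sum_i theta_i eps_{t-i} with
Var(eps_t) = sigma^2, the variance is
  gamma(0) = sigma^2 * (1 + sum_i theta_i^2).
  sum_i theta_i^2 = (0.519)^2 + (-0.048)^2 + (0.081)^2 = 0.269361 + 0.002304 + 0.006561 = 0.278226.
  gamma(0) = 3 * (1 + 0.278226) = 3 * 1.278226 = 3.834678, which rounds to 3.8347.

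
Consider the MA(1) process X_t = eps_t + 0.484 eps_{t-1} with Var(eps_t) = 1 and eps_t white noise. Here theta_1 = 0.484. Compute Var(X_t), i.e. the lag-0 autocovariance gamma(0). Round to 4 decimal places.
\gamma(0) = 1.2343

For an MA(q) process X_t = eps_t + sum_i theta_i eps_{t-i} with
Var(eps_t) = sigma^2, the variance is
  gamma(0) = sigma^2 * (1 + sum_i theta_i^2).
  sum_i theta_i^2 = (0.484)^2 = 0.234256.
  gamma(0) = 1 * (1 + 0.234256) = 1 * 1.234256 = 1.234256, which rounds to 1.2343.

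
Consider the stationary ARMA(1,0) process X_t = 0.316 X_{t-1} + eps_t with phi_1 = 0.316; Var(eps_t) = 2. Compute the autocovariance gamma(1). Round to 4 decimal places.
\gamma(1) = 0.7021

Multiply the model equation by X_{t-k} and take expectations. With theta_0 = psi_0 = 1 and psi_j the MA(infinity) weights, this gives
  gamma(k) - sum_i phi_i gamma(k-i) = c_k,
  c_k = sigma^2 * sum_{j=k..q} theta_j psi_{j-k}   (c_k = 0 for k > q),
using gamma(-m) = gamma(m).
Pure AR (q = 0): c_0 = sigma^2 = 2, c_k = 0 for k >= 1.
Equations for k = 0 and k = 1 (AR order 1):
  gamma(0) = phi_1 gamma(1) + c_0
  gamma(1) = phi_1 gamma(0) + c_1
Substituting the second into the first: gamma(0) (1 - phi_1^2) = c_0 + phi_1 c_1, so
  gamma(0) = c_0 / (1 - phi_1^2) = 2 / (1 - (0.316)^2) = 2 / 0.900144 = 2.221867.
  gamma(1) = phi_1 gamma(0) = (0.316)(2.221867) = 0.70211.
Therefore gamma(1) = 0.7021 (to 4 decimal places).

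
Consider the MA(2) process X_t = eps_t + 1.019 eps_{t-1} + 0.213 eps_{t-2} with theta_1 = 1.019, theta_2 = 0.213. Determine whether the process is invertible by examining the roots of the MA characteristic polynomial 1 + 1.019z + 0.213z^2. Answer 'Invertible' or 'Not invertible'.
\text{Invertible}

The MA(q) characteristic polynomial is P(z) = 1 + 1.019z + 0.213z^2.
Invertibility requires all roots to lie outside the unit circle, i.e. |z| > 1 for every root.
Set 1 + (1.019) z + (0.213) z^2 = 0, i.e. a z^2 + b z + c = 0 with a = 0.213, b = 1.019, c = 1.
Discriminant D = b^2 - 4ac = (1.019)^2 - 4*(0.213)*1 = 1.038361 - (0.852) = 0.186361.
D >= 0, so the roots are real: z = (-b +/- sqrt(D)) / (2a) = (-1.019 +/- 0.431695) / (0.426).
  z_1 = (-1.019 + 0.431695) / (0.426) = -1.3786,   |z_1| = 1.3786.
  z_2 = (-1.019 - 0.431695) / (0.426) = -3.4054,   |z_2| = 3.4054.
Moduli of all roots: 1.3786, 3.4054.
All moduli strictly greater than 1? Yes.
Verdict: Invertible.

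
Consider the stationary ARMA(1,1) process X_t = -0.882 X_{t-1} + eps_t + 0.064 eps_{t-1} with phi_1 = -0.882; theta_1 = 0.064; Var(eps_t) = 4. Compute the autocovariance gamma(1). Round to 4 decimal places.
\gamma(1) = -13.9020

Multiply the model equation by X_{t-k} and take expectations. With theta_0 = psi_0 = 1 and psi_j the MA(infinity) weights, this gives
  gamma(k) - sum_i phi_i gamma(k-i) = c_k,
  c_k = sigma^2 * sum_{j=k..q} theta_j psi_{j-k}   (c_k = 0 for k > q),
using gamma(-m) = gamma(m).
psi-weights needed (psi_j = theta_j + sum_i phi_i psi_{j-i}):
  psi_1 = theta_1 + phi_1 = 0.064 + (-0.882) = -0.818
Right-hand sides:
  c_0 = sigma^2 (1 + theta_1 psi_1) = 4 * (1 + (0.064)(-0.818)) = 4 * 0.947648 = 3.790592
  c_1 = sigma^2 theta_1 = 4 * (0.064) = 0.256
  c_2 = 0
Equations for k = 0 and k = 1 (AR order 1):
  gamma(0) = phi_1 gamma(1) + c_0
  gamma(1) = phi_1 gamma(0) + c_1
Substituting the second into the first: gamma(0) (1 - phi_1^2) = c_0 + phi_1 c_1, so
  gamma(0) = (c_0 + phi_1 c_1) / (1 - phi_1^2) = (3.790592 + (-0.882)(0.256)) / (1 - (-0.882)^2) = 3.5648 / 0.222076 = 16.052162.
  gamma(1) = phi_1 gamma(0) + c_1 = (-0.882)(16.052162) + (0.256) = -13.902007.
Therefore gamma(1) = -13.9020 (to 4 decimal places).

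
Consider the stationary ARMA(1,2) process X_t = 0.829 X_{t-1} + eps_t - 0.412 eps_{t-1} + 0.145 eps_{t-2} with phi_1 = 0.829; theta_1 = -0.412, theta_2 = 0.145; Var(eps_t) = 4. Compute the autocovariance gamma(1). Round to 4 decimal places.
\gamma(1) = 5.0393

Multiply the model equation by X_{t-k} and take expectations. With theta_0 = psi_0 = 1 and psi_j the MA(infinity) weights, this gives
  gamma(k) - sum_i phi_i gamma(k-i) = c_k,
  c_k = sigma^2 * sum_{j=k..q} theta_j psi_{j-k}   (c_k = 0 for k > q),
using gamma(-m) = gamma(m).
psi-weights needed (psi_j = theta_j + sum_i phi_i psi_{j-i}):
  psi_1 = theta_1 + phi_1 = -0.412 + (0.829) = 0.417
  psi_2 = theta_2 + phi_1 psi_1 = 0.145 + (0.829)(0.417) = 0.490693
Right-hand sides:
  c_0 = sigma^2 (1 + theta_1 psi_1 + theta_2 psi_2) = 4 * (1 + (-0.412)(0.417) + (0.145)(0.490693)) = 4 * 0.899346 = 3.597386
  c_1 = sigma^2 (theta_1 + theta_2 psi_1) = 4 * (-0.412 + (0.145)(0.417)) = -1.40614
  c_2 = sigma^2 theta_2 = 4 * (0.145) = 0.58
Equations for k = 0 and k = 1 (AR order 1):
  gamma(0) = phi_1 gamma(1) + c_0
  gamma(1) = phi_1 gamma(0) + c_1
Substituting the second into the first: gamma(0) (1 - phi_1^2) = c_0 + phi_1 c_1, so
  gamma(0) = (c_0 + phi_1 c_1) / (1 - phi_1^2) = (3.597386 + (0.829)(-1.40614)) / (1 - (0.829)^2) = 2.431696 / 0.312759 = 7.774983.
  gamma(1) = phi_1 gamma(0) + c_1 = (0.829)(7.774983) + (-1.40614) = 5.039321.
Therefore gamma(1) = 5.0393 (to 4 decimal places).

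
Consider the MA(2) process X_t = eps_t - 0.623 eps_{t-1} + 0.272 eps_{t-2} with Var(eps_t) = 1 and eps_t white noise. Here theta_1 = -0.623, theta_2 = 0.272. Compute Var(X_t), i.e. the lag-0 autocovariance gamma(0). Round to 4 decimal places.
\gamma(0) = 1.4621

For an MA(q) process X_t = eps_t + sum_i theta_i eps_{t-i} with
Var(eps_t) = sigma^2, the variance is
  gamma(0) = sigma^2 * (1 + sum_i theta_i^2).
  sum_i theta_i^2 = (-0.623)^2 + (0.272)^2 = 0.388129 + 0.073984 = 0.462113.
  gamma(0) = 1 * (1 + 0.462113) = 1 * 1.462113 = 1.462113, which rounds to 1.4621.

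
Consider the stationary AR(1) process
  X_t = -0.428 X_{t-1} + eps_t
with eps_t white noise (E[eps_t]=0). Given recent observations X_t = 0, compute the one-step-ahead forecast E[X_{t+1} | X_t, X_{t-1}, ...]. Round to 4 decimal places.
E[X_{t+1} \mid \mathcal F_t] = 0.0000

For an AR(p) model X_t = c + sum_i phi_i X_{t-i} + eps_t, the
one-step-ahead conditional mean is
  E[X_{t+1} | X_t, ...] = c + sum_i phi_i X_{t+1-i}.
Substitute known values:
  E[X_{t+1} | ...] = (-0.428) * (0)
                   = 0.0000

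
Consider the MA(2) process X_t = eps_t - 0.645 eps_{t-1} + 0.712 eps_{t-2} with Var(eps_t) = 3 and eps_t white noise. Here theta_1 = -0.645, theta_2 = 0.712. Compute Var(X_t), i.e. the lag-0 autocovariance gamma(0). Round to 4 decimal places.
\gamma(0) = 5.7689

For an MA(q) process X_t = eps_t + sum_i theta_i eps_{t-i} with
Var(eps_t) = sigma^2, the variance is
  gamma(0) = sigma^2 * (1 + sum_i theta_i^2).
  sum_i theta_i^2 = (-0.645)^2 + (0.712)^2 = 0.416025 + 0.506944 = 0.922969.
  gamma(0) = 3 * (1 + 0.922969) = 3 * 1.922969 = 5.768907, which rounds to 5.7689.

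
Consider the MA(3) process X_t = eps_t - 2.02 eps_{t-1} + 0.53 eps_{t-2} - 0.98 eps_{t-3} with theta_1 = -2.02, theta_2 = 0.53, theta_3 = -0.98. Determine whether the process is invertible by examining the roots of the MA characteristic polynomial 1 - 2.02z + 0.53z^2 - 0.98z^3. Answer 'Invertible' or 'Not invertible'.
\text{Not invertible}

The MA(q) characteristic polynomial is P(z) = 1 - 2.02z + 0.53z^2 - 0.98z^3.
Invertibility requires all roots to lie outside the unit circle, i.e. |z| > 1 for every root.
Degree 3: look for a simple real root z0 first, then factor out (1 - z/z0) and solve the remaining quadratic.
Testing z0 = 0.5: P(0.5) = 1 + (-2.02)(0.5) + (0.53)(0.5)^2 + (-0.98)(0.5)^3
  = 1 + (-1.01) + (0.1325) + (-0.1225) = 0.  So z_0 = 0.5 is a root, |z_0| = 0.5.
Divide out the factor (1 - 2 z) = (1 - z/z0) (since 1/z0 = 2):
  P(z) = (1 - 2 z)(1 + (-0.02) z + (0.49) z^2)
  [check: z-coef -0.02 - (2) = -2.02; z^2-coef 0.49 - (2)(-0.02) = 0.53; z^3-coef -(2)(0.49) = -0.98.]
Remaining roots from the quadratic factor 1 + (-0.02) z + (0.49) z^2:
  Set 1 + (-0.02) z + (0.49) z^2 = 0, i.e. a z^2 + b z + c = 0 with a = 0.49, b = -0.02, c = 1.
  Discriminant D = b^2 - 4ac = (-0.02)^2 - 4*(0.49)*1 = 0.0004 - (1.96) = -1.9596.
  D < 0, so the roots are the complex-conjugate pair z = (-b +/- i sqrt(-D)) / (2a) = 0.0204 +/- 1.4284i.
  For a conjugate pair |z|^2 = z * conj(z) = (product of roots) = c/a = 1/(0.49) = 2.040816, so |z| = sqrt(2.040816) = 1.4286 for both roots.
Moduli of all roots: 0.5000, 1.4286, 1.4286.
All moduli strictly greater than 1? No.
Verdict: Not invertible.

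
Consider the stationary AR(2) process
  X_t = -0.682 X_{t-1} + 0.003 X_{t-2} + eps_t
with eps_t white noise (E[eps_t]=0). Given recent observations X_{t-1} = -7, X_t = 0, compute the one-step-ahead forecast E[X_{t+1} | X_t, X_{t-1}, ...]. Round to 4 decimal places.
E[X_{t+1} \mid \mathcal F_t] = -0.0210

For an AR(p) model X_t = c + sum_i phi_i X_{t-i} + eps_t, the
one-step-ahead conditional mean is
  E[X_{t+1} | X_t, ...] = c + sum_i phi_i X_{t+1-i}.
Substitute known values:
  E[X_{t+1} | ...] = (-0.682) * (0) + (0.003) * (-7)
                   = -0.0210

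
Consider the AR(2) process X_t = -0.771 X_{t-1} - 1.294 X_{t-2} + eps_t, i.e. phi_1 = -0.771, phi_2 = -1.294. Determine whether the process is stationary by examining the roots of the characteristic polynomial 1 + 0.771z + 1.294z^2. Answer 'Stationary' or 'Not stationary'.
\text{Not stationary}

The AR(p) characteristic polynomial is P(z) = 1 + 0.771z + 1.294z^2.
Stationarity requires all roots to lie outside the unit circle, i.e. |z| > 1 for every root.
Set 1 + (0.771) z + (1.294) z^2 = 0, i.e. a z^2 + b z + c = 0 with a = 1.294, b = 0.771, c = 1.
Discriminant D = b^2 - 4ac = (0.771)^2 - 4*(1.294)*1 = 0.594441 - (5.176) = -4.581559.
D < 0, so the roots are the complex-conjugate pair z = (-b +/- i sqrt(-D)) / (2a) = -0.2979 +/- 0.8271i.
For a conjugate pair |z|^2 = z * conj(z) = (product of roots) = c/a = 1/(1.294) = 0.772798, so |z| = sqrt(0.772798) = 0.8791 for both roots.
Moduli of all roots: 0.8791, 0.8791.
All moduli strictly greater than 1? No.
Verdict: Not stationary.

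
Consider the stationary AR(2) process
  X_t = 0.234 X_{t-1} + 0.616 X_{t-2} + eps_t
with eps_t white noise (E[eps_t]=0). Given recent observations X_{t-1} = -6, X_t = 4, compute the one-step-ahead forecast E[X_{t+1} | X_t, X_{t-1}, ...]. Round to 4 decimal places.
E[X_{t+1} \mid \mathcal F_t] = -2.7600

For an AR(p) model X_t = c + sum_i phi_i X_{t-i} + eps_t, the
one-step-ahead conditional mean is
  E[X_{t+1} | X_t, ...] = c + sum_i phi_i X_{t+1-i}.
Substitute known values:
  E[X_{t+1} | ...] = (0.234) * (4) + (0.616) * (-6)
                   = -2.7600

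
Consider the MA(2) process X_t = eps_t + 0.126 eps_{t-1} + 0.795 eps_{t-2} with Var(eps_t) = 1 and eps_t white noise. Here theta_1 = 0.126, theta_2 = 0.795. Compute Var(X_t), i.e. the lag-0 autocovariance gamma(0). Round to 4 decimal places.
\gamma(0) = 1.6479

For an MA(q) process X_t = eps_t + sum_i theta_i eps_{t-i} with
Var(eps_t) = sigma^2, the variance is
  gamma(0) = sigma^2 * (1 + sum_i theta_i^2).
  sum_i theta_i^2 = (0.126)^2 + (0.795)^2 = 0.015876 + 0.632025 = 0.647901.
  gamma(0) = 1 * (1 + 0.647901) = 1 * 1.647901 = 1.647901, which rounds to 1.6479.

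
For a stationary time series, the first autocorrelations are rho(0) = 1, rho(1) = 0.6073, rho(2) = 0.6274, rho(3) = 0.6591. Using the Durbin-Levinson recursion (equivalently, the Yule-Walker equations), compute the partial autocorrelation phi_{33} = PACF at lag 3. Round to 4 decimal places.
\phi_{33} = 0.3529

The PACF at lag k is phi_{kk}, the last component of the solution
to the Yule-Walker system G_k phi = r_k where
  (G_k)_{ij} = rho(|i - j|), (r_k)_i = rho(i), i,j = 1..k.
Equivalently, Durbin-Levinson gives phi_{kk} iteratively:
  phi_{11} = rho(1)
  phi_{kk} = [rho(k) - sum_{j=1..k-1} phi_{k-1,j} rho(k-j)]
            / [1 - sum_{j=1..k-1} phi_{k-1,j} rho(j)],
  phi_{k,j} = phi_{k-1,j} - phi_{kk} phi_{k-1,k-j},  j = 1..k-1.
Step k = 1:
  phi_11 = rho(1) = 0.6073.
Step k = 2:
  phi_22 = [rho(2) - phi_11 rho(1)] / [1 - phi_11 rho(1)] = [0.6274 - (0.6073)(0.6073)] / [1 - (0.6073)(0.6073)]
         = 0.25858671 / 0.63118671 = 0.409683.
  Update: phi_21 = phi_11 - phi_22 phi_11 = 0.6073 - (0.409683)(0.6073) = 0.358499.
Step k = 3:
  phi_33 = [rho(3) - phi_21 rho(2) - phi_22 rho(1)] / [1 - phi_21 rho(1) - phi_22 rho(2)]
    numerator   = 0.6591 - (0.358499)(0.6274) - (0.409683)(0.6073) = 0.18537683
    denominator = 1 - (0.358499)(0.6073) - (0.409683)(0.6274) = 0.52524803
  phi_33 = 0.18537683 / 0.52524803 = 0.3529.
Therefore phi_{33} = 0.3529.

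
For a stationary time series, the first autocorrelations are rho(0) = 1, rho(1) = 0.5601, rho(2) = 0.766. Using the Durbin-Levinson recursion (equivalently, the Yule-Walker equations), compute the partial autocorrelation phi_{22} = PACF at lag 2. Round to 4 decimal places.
\phi_{22} = 0.6590

The PACF at lag k is phi_{kk}, the last component of the solution
to the Yule-Walker system G_k phi = r_k where
  (G_k)_{ij} = rho(|i - j|), (r_k)_i = rho(i), i,j = 1..k.
Equivalently, Durbin-Levinson gives phi_{kk} iteratively:
  phi_{11} = rho(1)
  phi_{kk} = [rho(k) - sum_{j=1..k-1} phi_{k-1,j} rho(k-j)]
            / [1 - sum_{j=1..k-1} phi_{k-1,j} rho(j)],
  phi_{k,j} = phi_{k-1,j} - phi_{kk} phi_{k-1,k-j},  j = 1..k-1.
Step k = 1:
  phi_11 = rho(1) = 0.5601.
Step k = 2:
  phi_22 = [rho(2) - phi_11 rho(1)] / [1 - phi_11 rho(1)] = [0.766 - (0.5601)(0.5601)] / [1 - (0.5601)(0.5601)]
         = 0.45228799 / 0.68628799 = 0.659.
Therefore phi_{22} = 0.6590.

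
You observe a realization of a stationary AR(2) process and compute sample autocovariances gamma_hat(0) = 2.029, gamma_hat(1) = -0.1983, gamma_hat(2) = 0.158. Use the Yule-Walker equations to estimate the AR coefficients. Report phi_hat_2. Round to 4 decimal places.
\hat\phi_{2} = 0.0690

The Yule-Walker equations for an AR(p) process read, in matrix form,
  Gamma_p phi = r_p,   with   (Gamma_p)_{ij} = gamma(|i - j|),
                       (r_p)_i = gamma(i),   i,j = 1..p.
Substitute the sample gammas (Toeplitz matrix and right-hand side of size 2):
  Gamma_p = [[2.029, -0.1983], [-0.1983, 2.029]]
  r_p     = [-0.1983, 0.158]
Written out:
  2.029 phi_1 - 0.1983 phi_2 = -0.1983
  -0.1983 phi_1 + 2.029 phi_2 = 0.158
Solve by Cramer's rule:
  det = gamma(0)^2 - gamma(1)^2 = (2.029)^2 - (-0.1983)^2 = 4.116841 - 0.03932289 = 4.07751811
  phi_hat_1 = [gamma(1) gamma(0) - gamma(1) gamma(2)] / det = [(-0.1983)(2.029) - (-0.1983)(0.158)] / 4.07751811 = -0.3710193 / 4.07751811 = -0.091
  phi_hat_2 = [gamma(0) gamma(2) - gamma(1)^2] / det = [(2.029)(0.158) - (-0.1983)^2] / 4.07751811 = 0.28125911 / 4.07751811 = 0.069
So phi_hat = [-0.0910, 0.0690].
Therefore phi_hat_2 = 0.0690.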